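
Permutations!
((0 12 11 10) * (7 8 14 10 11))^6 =((0 12 7 8 14 10))^6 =(14)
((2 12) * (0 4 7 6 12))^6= (12)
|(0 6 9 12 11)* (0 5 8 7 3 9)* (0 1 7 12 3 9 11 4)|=|(0 6 1 7 9 3 11 5 8 12 4)|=11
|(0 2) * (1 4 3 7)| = 4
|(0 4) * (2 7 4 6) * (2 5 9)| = |(0 6 5 9 2 7 4)| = 7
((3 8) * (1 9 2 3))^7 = (1 2 8 9 3)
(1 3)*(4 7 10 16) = (1 3)(4 7 10 16) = [0, 3, 2, 1, 7, 5, 6, 10, 8, 9, 16, 11, 12, 13, 14, 15, 4]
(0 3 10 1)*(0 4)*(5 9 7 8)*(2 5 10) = (0 3 2 5 9 7 8 10 1 4) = [3, 4, 5, 2, 0, 9, 6, 8, 10, 7, 1]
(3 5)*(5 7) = (3 7 5) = [0, 1, 2, 7, 4, 3, 6, 5]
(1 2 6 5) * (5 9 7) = (1 2 6 9 7 5) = [0, 2, 6, 3, 4, 1, 9, 5, 8, 7]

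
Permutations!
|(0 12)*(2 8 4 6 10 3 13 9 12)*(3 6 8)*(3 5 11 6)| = 10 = |(0 2 5 11 6 10 3 13 9 12)(4 8)|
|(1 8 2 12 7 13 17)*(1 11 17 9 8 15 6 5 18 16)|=|(1 15 6 5 18 16)(2 12 7 13 9 8)(11 17)|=6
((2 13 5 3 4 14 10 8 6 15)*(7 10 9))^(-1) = (2 15 6 8 10 7 9 14 4 3 5 13)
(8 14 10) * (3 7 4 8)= [0, 1, 2, 7, 8, 5, 6, 4, 14, 9, 3, 11, 12, 13, 10]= (3 7 4 8 14 10)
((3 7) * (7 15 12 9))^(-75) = ((3 15 12 9 7))^(-75) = (15)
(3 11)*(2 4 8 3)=(2 4 8 3 11)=[0, 1, 4, 11, 8, 5, 6, 7, 3, 9, 10, 2]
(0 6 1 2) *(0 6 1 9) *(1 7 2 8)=(0 7 2 6 9)(1 8)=[7, 8, 6, 3, 4, 5, 9, 2, 1, 0]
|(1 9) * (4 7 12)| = 6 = |(1 9)(4 7 12)|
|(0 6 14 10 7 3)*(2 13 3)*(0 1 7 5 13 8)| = 11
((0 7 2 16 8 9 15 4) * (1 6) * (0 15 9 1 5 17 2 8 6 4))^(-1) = (0 15 4 1 8 7)(2 17 5 6 16)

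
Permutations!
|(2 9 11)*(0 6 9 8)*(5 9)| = 7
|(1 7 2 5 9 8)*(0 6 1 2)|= 4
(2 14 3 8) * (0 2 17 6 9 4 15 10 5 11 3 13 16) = [2, 1, 14, 8, 15, 11, 9, 7, 17, 4, 5, 3, 12, 16, 13, 10, 0, 6] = (0 2 14 13 16)(3 8 17 6 9 4 15 10 5 11)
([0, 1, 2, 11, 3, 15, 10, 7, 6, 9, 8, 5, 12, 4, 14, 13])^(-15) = [0, 1, 2, 15, 5, 4, 6, 7, 8, 9, 10, 13, 12, 11, 14, 3]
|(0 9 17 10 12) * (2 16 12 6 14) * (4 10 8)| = 11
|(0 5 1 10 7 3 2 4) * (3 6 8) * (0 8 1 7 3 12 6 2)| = |(0 5 7 2 4 8 12 6 1 10 3)| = 11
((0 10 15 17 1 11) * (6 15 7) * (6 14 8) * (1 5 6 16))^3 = ((0 10 7 14 8 16 1 11)(5 6 15 17))^3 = (0 14 1 10 8 11 7 16)(5 17 15 6)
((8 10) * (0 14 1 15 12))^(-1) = (0 12 15 1 14)(8 10)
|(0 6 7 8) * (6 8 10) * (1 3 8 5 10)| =8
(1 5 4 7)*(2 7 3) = (1 5 4 3 2 7) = [0, 5, 7, 2, 3, 4, 6, 1]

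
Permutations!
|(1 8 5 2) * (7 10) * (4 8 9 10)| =8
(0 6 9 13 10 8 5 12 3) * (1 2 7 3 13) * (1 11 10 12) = [6, 2, 7, 0, 4, 1, 9, 3, 5, 11, 8, 10, 13, 12] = (0 6 9 11 10 8 5 1 2 7 3)(12 13)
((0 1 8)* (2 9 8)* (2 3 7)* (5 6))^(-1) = ((0 1 3 7 2 9 8)(5 6))^(-1) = (0 8 9 2 7 3 1)(5 6)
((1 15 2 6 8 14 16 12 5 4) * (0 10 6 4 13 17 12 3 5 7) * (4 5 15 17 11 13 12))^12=(17)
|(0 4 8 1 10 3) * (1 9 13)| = 8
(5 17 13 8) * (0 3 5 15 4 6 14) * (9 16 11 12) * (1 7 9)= (0 3 5 17 13 8 15 4 6 14)(1 7 9 16 11 12)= [3, 7, 2, 5, 6, 17, 14, 9, 15, 16, 10, 12, 1, 8, 0, 4, 11, 13]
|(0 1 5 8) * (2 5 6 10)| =7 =|(0 1 6 10 2 5 8)|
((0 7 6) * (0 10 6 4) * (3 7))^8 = ((0 3 7 4)(6 10))^8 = (10)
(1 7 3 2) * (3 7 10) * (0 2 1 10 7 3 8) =(0 2 10 8)(1 7 3) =[2, 7, 10, 1, 4, 5, 6, 3, 0, 9, 8]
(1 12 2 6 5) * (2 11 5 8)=(1 12 11 5)(2 6 8)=[0, 12, 6, 3, 4, 1, 8, 7, 2, 9, 10, 5, 11]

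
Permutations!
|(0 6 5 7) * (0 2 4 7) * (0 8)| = 12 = |(0 6 5 8)(2 4 7)|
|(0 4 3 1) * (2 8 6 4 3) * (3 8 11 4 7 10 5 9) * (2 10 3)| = 6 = |(0 8 6 7 3 1)(2 11 4 10 5 9)|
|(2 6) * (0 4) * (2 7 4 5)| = |(0 5 2 6 7 4)| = 6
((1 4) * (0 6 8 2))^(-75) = (0 6 8 2)(1 4)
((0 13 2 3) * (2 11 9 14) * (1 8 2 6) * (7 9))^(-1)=((0 13 11 7 9 14 6 1 8 2 3))^(-1)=(0 3 2 8 1 6 14 9 7 11 13)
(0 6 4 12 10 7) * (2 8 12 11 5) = (0 6 4 11 5 2 8 12 10 7) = [6, 1, 8, 3, 11, 2, 4, 0, 12, 9, 7, 5, 10]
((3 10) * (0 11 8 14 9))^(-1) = (0 9 14 8 11)(3 10) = ((0 11 8 14 9)(3 10))^(-1)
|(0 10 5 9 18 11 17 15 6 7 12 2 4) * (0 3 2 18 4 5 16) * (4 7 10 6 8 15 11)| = 8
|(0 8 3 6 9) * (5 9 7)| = 7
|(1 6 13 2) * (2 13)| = |(13)(1 6 2)| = 3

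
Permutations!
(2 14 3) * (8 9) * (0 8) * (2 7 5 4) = (0 8 9)(2 14 3 7 5 4) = [8, 1, 14, 7, 2, 4, 6, 5, 9, 0, 10, 11, 12, 13, 3]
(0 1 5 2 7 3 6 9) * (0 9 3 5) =[1, 0, 7, 6, 4, 2, 3, 5, 8, 9] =(9)(0 1)(2 7 5)(3 6)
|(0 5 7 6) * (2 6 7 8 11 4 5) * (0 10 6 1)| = |(0 2 1)(4 5 8 11)(6 10)| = 12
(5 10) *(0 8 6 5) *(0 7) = [8, 1, 2, 3, 4, 10, 5, 0, 6, 9, 7] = (0 8 6 5 10 7)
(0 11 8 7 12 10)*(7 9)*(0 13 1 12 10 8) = (0 11)(1 12 8 9 7 10 13) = [11, 12, 2, 3, 4, 5, 6, 10, 9, 7, 13, 0, 8, 1]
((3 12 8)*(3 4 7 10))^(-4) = ((3 12 8 4 7 10))^(-4) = (3 8 7)(4 10 12)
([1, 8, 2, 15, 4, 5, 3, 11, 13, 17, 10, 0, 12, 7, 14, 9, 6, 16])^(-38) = [7, 11, 2, 16, 4, 5, 17, 8, 0, 3, 10, 13, 12, 1, 14, 6, 9, 15]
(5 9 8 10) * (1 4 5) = (1 4 5 9 8 10) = [0, 4, 2, 3, 5, 9, 6, 7, 10, 8, 1]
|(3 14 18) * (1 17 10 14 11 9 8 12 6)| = |(1 17 10 14 18 3 11 9 8 12 6)| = 11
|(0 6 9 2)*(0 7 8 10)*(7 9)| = 10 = |(0 6 7 8 10)(2 9)|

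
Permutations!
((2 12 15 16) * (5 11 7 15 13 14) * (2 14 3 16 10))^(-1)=(2 10 15 7 11 5 14 16 3 13 12)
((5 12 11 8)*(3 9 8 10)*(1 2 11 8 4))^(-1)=((1 2 11 10 3 9 4)(5 12 8))^(-1)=(1 4 9 3 10 11 2)(5 8 12)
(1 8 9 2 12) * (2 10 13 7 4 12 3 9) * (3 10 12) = (1 8 2 10 13 7 4 3 9 12) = [0, 8, 10, 9, 3, 5, 6, 4, 2, 12, 13, 11, 1, 7]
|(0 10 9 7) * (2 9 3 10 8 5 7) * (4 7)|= 10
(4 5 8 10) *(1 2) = (1 2)(4 5 8 10) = [0, 2, 1, 3, 5, 8, 6, 7, 10, 9, 4]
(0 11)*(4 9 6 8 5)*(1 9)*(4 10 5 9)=(0 11)(1 4)(5 10)(6 8 9)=[11, 4, 2, 3, 1, 10, 8, 7, 9, 6, 5, 0]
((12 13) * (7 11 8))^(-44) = ((7 11 8)(12 13))^(-44) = (13)(7 11 8)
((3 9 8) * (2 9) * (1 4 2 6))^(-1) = ((1 4 2 9 8 3 6))^(-1) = (1 6 3 8 9 2 4)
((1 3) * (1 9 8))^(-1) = (1 8 9 3) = ((1 3 9 8))^(-1)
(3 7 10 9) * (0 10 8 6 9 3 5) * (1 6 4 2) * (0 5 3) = (0 10)(1 6 9 3 7 8 4 2) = [10, 6, 1, 7, 2, 5, 9, 8, 4, 3, 0]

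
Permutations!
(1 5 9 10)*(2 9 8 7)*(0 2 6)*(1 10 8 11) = [2, 5, 9, 3, 4, 11, 0, 6, 7, 8, 10, 1] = (0 2 9 8 7 6)(1 5 11)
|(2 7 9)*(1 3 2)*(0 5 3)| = 7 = |(0 5 3 2 7 9 1)|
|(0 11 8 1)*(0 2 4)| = |(0 11 8 1 2 4)| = 6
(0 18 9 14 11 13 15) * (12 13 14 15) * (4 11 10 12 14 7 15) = [18, 1, 2, 3, 11, 5, 6, 15, 8, 4, 12, 7, 13, 14, 10, 0, 16, 17, 9] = (0 18 9 4 11 7 15)(10 12 13 14)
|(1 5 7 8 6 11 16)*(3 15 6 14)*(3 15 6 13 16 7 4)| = 12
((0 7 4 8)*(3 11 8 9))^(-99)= (0 8 11 3 9 4 7)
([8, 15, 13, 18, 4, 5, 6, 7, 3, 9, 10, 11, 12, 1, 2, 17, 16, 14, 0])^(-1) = [18, 13, 14, 8, 4, 5, 6, 7, 0, 9, 10, 11, 12, 2, 17, 1, 16, 15, 3]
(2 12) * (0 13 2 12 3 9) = (0 13 2 3 9) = [13, 1, 3, 9, 4, 5, 6, 7, 8, 0, 10, 11, 12, 2]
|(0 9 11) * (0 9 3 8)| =6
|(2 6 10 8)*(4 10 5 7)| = |(2 6 5 7 4 10 8)| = 7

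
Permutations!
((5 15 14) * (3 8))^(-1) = ((3 8)(5 15 14))^(-1) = (3 8)(5 14 15)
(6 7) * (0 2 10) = (0 2 10)(6 7) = [2, 1, 10, 3, 4, 5, 7, 6, 8, 9, 0]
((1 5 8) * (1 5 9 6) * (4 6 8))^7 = (1 9 8 5 4 6)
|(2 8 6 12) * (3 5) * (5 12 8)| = |(2 5 3 12)(6 8)| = 4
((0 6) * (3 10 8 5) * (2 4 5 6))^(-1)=(0 6 8 10 3 5 4 2)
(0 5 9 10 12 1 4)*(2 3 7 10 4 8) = [5, 8, 3, 7, 0, 9, 6, 10, 2, 4, 12, 11, 1] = (0 5 9 4)(1 8 2 3 7 10 12)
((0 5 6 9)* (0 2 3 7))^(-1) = ((0 5 6 9 2 3 7))^(-1) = (0 7 3 2 9 6 5)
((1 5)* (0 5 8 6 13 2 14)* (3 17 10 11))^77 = (0 13 1 14 6 5 2 8)(3 17 10 11)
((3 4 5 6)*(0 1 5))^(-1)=(0 4 3 6 5 1)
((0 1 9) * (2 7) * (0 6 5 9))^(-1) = ((0 1)(2 7)(5 9 6))^(-1) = (0 1)(2 7)(5 6 9)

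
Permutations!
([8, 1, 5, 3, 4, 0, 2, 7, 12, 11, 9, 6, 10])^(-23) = (0 9 5 10 2 12 6 8 11)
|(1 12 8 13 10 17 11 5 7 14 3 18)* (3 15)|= |(1 12 8 13 10 17 11 5 7 14 15 3 18)|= 13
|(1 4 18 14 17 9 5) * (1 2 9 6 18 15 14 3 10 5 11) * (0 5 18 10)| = 14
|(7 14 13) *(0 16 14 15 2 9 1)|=|(0 16 14 13 7 15 2 9 1)|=9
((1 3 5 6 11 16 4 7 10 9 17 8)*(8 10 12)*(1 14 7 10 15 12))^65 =(1 16 15)(3 4 12)(5 10 8)(6 9 14)(7 11 17)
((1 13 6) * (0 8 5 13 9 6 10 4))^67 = ((0 8 5 13 10 4)(1 9 6))^67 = (0 8 5 13 10 4)(1 9 6)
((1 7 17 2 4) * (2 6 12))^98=((1 7 17 6 12 2 4))^98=(17)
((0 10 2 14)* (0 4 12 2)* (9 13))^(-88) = ((0 10)(2 14 4 12)(9 13))^(-88) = (14)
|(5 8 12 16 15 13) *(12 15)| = |(5 8 15 13)(12 16)| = 4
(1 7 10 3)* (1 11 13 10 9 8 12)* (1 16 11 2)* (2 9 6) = [0, 7, 1, 9, 4, 5, 2, 6, 12, 8, 3, 13, 16, 10, 14, 15, 11] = (1 7 6 2)(3 9 8 12 16 11 13 10)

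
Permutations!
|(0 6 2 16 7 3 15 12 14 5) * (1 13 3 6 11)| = 36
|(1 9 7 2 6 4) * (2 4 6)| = 4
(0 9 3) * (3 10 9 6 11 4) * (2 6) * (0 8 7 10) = [2, 1, 6, 8, 3, 5, 11, 10, 7, 0, 9, 4] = (0 2 6 11 4 3 8 7 10 9)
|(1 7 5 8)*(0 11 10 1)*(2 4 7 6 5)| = 21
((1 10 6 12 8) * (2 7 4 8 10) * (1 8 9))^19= (1 9 4 7 2)(6 12 10)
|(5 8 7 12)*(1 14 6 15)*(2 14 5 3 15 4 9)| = 35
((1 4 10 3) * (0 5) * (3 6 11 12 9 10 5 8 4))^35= (12)(0 5 4 8)(1 3)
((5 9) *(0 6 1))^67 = (0 6 1)(5 9) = ((0 6 1)(5 9))^67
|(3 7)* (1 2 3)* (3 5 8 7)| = 5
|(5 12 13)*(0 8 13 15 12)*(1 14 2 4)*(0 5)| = |(0 8 13)(1 14 2 4)(12 15)| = 12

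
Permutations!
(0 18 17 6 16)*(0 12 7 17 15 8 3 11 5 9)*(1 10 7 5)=[18, 10, 2, 11, 4, 9, 16, 17, 3, 0, 7, 1, 5, 13, 14, 8, 12, 6, 15]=(0 18 15 8 3 11 1 10 7 17 6 16 12 5 9)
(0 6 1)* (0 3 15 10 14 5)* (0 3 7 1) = (0 6)(1 7)(3 15 10 14 5) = [6, 7, 2, 15, 4, 3, 0, 1, 8, 9, 14, 11, 12, 13, 5, 10]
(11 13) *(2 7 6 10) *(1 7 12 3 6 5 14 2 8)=(1 7 5 14 2 12 3 6 10 8)(11 13)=[0, 7, 12, 6, 4, 14, 10, 5, 1, 9, 8, 13, 3, 11, 2]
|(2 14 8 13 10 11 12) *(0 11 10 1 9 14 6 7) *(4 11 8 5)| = |(0 8 13 1 9 14 5 4 11 12 2 6 7)| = 13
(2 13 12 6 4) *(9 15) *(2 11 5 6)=[0, 1, 13, 3, 11, 6, 4, 7, 8, 15, 10, 5, 2, 12, 14, 9]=(2 13 12)(4 11 5 6)(9 15)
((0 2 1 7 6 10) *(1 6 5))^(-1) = (0 10 6 2)(1 5 7)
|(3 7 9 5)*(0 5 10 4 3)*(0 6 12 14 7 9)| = |(0 5 6 12 14 7)(3 9 10 4)| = 12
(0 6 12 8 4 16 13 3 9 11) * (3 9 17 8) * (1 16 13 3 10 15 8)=(0 6 12 10 15 8 4 13 9 11)(1 16 3 17)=[6, 16, 2, 17, 13, 5, 12, 7, 4, 11, 15, 0, 10, 9, 14, 8, 3, 1]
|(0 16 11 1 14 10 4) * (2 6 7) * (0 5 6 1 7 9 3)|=|(0 16 11 7 2 1 14 10 4 5 6 9 3)|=13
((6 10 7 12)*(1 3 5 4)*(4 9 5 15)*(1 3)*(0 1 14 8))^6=(15)(0 14)(1 8)(6 7)(10 12)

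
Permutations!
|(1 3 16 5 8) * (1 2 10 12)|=|(1 3 16 5 8 2 10 12)|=8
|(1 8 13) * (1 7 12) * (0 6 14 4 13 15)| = 10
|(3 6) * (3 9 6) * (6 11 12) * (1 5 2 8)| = |(1 5 2 8)(6 9 11 12)| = 4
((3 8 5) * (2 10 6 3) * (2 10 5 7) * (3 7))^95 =((2 5 10 6 7)(3 8))^95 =(10)(3 8)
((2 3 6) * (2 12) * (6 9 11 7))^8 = (2 3 9 11 7 6 12)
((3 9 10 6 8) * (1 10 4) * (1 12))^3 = ((1 10 6 8 3 9 4 12))^3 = (1 8 4 10 3 12 6 9)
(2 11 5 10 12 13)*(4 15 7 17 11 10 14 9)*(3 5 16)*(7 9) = (2 10 12 13)(3 5 14 7 17 11 16)(4 15 9) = [0, 1, 10, 5, 15, 14, 6, 17, 8, 4, 12, 16, 13, 2, 7, 9, 3, 11]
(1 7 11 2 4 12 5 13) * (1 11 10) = (1 7 10)(2 4 12 5 13 11) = [0, 7, 4, 3, 12, 13, 6, 10, 8, 9, 1, 2, 5, 11]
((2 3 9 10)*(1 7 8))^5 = ((1 7 8)(2 3 9 10))^5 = (1 8 7)(2 3 9 10)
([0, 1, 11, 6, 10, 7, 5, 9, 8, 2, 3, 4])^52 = (2 7 6 10 11 9 5 3 4)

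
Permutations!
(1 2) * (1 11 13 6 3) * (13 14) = (1 2 11 14 13 6 3) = [0, 2, 11, 1, 4, 5, 3, 7, 8, 9, 10, 14, 12, 6, 13]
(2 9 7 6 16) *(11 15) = (2 9 7 6 16)(11 15) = [0, 1, 9, 3, 4, 5, 16, 6, 8, 7, 10, 15, 12, 13, 14, 11, 2]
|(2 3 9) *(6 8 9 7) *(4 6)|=7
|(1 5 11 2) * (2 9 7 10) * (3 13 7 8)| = 10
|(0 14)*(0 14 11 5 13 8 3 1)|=|(14)(0 11 5 13 8 3 1)|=7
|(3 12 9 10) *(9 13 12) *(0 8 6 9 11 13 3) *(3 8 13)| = |(0 13 12 8 6 9 10)(3 11)| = 14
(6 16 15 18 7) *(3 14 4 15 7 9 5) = (3 14 4 15 18 9 5)(6 16 7) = [0, 1, 2, 14, 15, 3, 16, 6, 8, 5, 10, 11, 12, 13, 4, 18, 7, 17, 9]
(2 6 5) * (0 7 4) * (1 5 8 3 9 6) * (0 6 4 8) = (0 7 8 3 9 4 6)(1 5 2) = [7, 5, 1, 9, 6, 2, 0, 8, 3, 4]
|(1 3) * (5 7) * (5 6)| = 6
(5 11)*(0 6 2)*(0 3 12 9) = (0 6 2 3 12 9)(5 11) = [6, 1, 3, 12, 4, 11, 2, 7, 8, 0, 10, 5, 9]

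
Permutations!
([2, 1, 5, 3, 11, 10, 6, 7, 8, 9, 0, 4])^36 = (11)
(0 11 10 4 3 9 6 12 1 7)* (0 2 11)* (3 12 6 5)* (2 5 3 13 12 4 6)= (1 7 5 13 12)(2 11 10 6)(3 9)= [0, 7, 11, 9, 4, 13, 2, 5, 8, 3, 6, 10, 1, 12]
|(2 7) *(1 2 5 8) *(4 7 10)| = |(1 2 10 4 7 5 8)| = 7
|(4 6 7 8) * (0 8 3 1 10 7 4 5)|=12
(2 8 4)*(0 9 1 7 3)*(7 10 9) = (0 7 3)(1 10 9)(2 8 4) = [7, 10, 8, 0, 2, 5, 6, 3, 4, 1, 9]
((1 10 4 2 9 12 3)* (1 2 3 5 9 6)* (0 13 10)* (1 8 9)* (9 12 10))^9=(0 12 2 10)(1 8 3 9)(4 13 5 6)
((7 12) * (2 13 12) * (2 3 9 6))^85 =((2 13 12 7 3 9 6))^85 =(2 13 12 7 3 9 6)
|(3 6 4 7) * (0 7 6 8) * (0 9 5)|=6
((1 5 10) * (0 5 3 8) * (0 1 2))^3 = ((0 5 10 2)(1 3 8))^3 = (0 2 10 5)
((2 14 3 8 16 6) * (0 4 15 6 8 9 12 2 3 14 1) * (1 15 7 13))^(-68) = (16)(0 7 1 4 13)(2 9 6)(3 15 12)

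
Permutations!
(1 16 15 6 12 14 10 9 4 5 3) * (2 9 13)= (1 16 15 6 12 14 10 13 2 9 4 5 3)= [0, 16, 9, 1, 5, 3, 12, 7, 8, 4, 13, 11, 14, 2, 10, 6, 15]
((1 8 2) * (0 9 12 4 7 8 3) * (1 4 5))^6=((0 9 12 5 1 3)(2 4 7 8))^6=(12)(2 7)(4 8)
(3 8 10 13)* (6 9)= (3 8 10 13)(6 9)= [0, 1, 2, 8, 4, 5, 9, 7, 10, 6, 13, 11, 12, 3]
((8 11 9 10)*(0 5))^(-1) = ((0 5)(8 11 9 10))^(-1) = (0 5)(8 10 9 11)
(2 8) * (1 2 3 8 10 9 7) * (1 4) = [0, 2, 10, 8, 1, 5, 6, 4, 3, 7, 9] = (1 2 10 9 7 4)(3 8)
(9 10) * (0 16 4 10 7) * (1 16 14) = (0 14 1 16 4 10 9 7) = [14, 16, 2, 3, 10, 5, 6, 0, 8, 7, 9, 11, 12, 13, 1, 15, 4]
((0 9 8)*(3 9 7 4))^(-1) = ((0 7 4 3 9 8))^(-1) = (0 8 9 3 4 7)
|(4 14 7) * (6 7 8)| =|(4 14 8 6 7)| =5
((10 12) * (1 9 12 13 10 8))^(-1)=((1 9 12 8)(10 13))^(-1)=(1 8 12 9)(10 13)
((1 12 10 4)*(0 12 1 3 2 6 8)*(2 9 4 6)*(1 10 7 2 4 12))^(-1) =(0 8 6 10 1)(2 7 12 9 3 4) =((0 1 10 6 8)(2 4 3 9 12 7))^(-1)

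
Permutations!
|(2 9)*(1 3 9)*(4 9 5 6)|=7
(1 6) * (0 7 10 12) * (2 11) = (0 7 10 12)(1 6)(2 11) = [7, 6, 11, 3, 4, 5, 1, 10, 8, 9, 12, 2, 0]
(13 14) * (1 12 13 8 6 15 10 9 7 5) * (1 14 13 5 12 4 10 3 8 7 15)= [0, 4, 2, 8, 10, 14, 1, 12, 6, 15, 9, 11, 5, 13, 7, 3]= (1 4 10 9 15 3 8 6)(5 14 7 12)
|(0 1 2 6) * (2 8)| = 5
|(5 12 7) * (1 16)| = 6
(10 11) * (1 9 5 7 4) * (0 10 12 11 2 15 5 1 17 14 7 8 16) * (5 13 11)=(0 10 2 15 13 11 12 5 8 16)(1 9)(4 17 14 7)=[10, 9, 15, 3, 17, 8, 6, 4, 16, 1, 2, 12, 5, 11, 7, 13, 0, 14]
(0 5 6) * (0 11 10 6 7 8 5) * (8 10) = [0, 1, 2, 3, 4, 7, 11, 10, 5, 9, 6, 8] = (5 7 10 6 11 8)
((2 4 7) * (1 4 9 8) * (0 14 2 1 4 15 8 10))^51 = (0 14 2 9 10)(1 15 8 4 7)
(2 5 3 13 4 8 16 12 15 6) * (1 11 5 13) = (1 11 5 3)(2 13 4 8 16 12 15 6) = [0, 11, 13, 1, 8, 3, 2, 7, 16, 9, 10, 5, 15, 4, 14, 6, 12]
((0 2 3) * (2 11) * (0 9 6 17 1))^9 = ((0 11 2 3 9 6 17 1))^9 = (0 11 2 3 9 6 17 1)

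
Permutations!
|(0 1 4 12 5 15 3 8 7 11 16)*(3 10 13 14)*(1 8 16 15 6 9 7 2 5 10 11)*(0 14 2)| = |(0 8)(1 4 12 10 13 2 5 6 9 7)(3 16 14)(11 15)| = 30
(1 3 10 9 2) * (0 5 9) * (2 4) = (0 5 9 4 2 1 3 10) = [5, 3, 1, 10, 2, 9, 6, 7, 8, 4, 0]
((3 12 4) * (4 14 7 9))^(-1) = (3 4 9 7 14 12)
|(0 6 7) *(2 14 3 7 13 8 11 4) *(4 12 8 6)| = |(0 4 2 14 3 7)(6 13)(8 11 12)| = 6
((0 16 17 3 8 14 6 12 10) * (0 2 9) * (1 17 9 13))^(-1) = ((0 16 9)(1 17 3 8 14 6 12 10 2 13))^(-1) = (0 9 16)(1 13 2 10 12 6 14 8 3 17)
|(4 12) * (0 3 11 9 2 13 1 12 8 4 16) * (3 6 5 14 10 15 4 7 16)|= 70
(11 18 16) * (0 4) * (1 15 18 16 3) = (0 4)(1 15 18 3)(11 16) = [4, 15, 2, 1, 0, 5, 6, 7, 8, 9, 10, 16, 12, 13, 14, 18, 11, 17, 3]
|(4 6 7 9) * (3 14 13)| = 12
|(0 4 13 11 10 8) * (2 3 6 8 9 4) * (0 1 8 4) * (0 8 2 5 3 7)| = 13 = |(0 5 3 6 4 13 11 10 9 8 1 2 7)|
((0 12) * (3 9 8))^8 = (12)(3 8 9)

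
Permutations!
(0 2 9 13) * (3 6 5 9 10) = (0 2 10 3 6 5 9 13) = [2, 1, 10, 6, 4, 9, 5, 7, 8, 13, 3, 11, 12, 0]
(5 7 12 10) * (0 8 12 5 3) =(0 8 12 10 3)(5 7) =[8, 1, 2, 0, 4, 7, 6, 5, 12, 9, 3, 11, 10]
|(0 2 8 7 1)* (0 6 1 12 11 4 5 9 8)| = 14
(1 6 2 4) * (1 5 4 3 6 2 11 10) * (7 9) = [0, 2, 3, 6, 5, 4, 11, 9, 8, 7, 1, 10] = (1 2 3 6 11 10)(4 5)(7 9)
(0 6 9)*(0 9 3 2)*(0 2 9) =(0 6 3 9) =[6, 1, 2, 9, 4, 5, 3, 7, 8, 0]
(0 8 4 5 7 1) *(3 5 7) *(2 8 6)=(0 6 2 8 4 7 1)(3 5)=[6, 0, 8, 5, 7, 3, 2, 1, 4]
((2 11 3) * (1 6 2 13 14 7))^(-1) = (1 7 14 13 3 11 2 6)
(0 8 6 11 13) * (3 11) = (0 8 6 3 11 13) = [8, 1, 2, 11, 4, 5, 3, 7, 6, 9, 10, 13, 12, 0]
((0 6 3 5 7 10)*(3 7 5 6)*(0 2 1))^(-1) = (0 1 2 10 7 6 3) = ((0 3 6 7 10 2 1))^(-1)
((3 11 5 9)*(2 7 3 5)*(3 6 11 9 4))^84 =(11)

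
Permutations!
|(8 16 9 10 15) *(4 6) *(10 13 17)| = 14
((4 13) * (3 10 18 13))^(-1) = (3 4 13 18 10)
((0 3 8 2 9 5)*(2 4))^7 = (9)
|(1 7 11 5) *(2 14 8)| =12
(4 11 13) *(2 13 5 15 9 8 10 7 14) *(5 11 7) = (2 13 4 7 14)(5 15 9 8 10) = [0, 1, 13, 3, 7, 15, 6, 14, 10, 8, 5, 11, 12, 4, 2, 9]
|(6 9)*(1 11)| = 2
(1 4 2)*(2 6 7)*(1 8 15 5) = [0, 4, 8, 3, 6, 1, 7, 2, 15, 9, 10, 11, 12, 13, 14, 5] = (1 4 6 7 2 8 15 5)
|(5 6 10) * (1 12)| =|(1 12)(5 6 10)| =6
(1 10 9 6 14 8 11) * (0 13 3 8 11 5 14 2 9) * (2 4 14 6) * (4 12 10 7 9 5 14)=[13, 7, 5, 8, 4, 6, 12, 9, 14, 2, 0, 1, 10, 3, 11]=(0 13 3 8 14 11 1 7 9 2 5 6 12 10)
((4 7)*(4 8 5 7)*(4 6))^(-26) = (5 7 8)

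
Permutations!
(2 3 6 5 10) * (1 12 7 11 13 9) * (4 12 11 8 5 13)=(1 11 4 12 7 8 5 10 2 3 6 13 9)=[0, 11, 3, 6, 12, 10, 13, 8, 5, 1, 2, 4, 7, 9]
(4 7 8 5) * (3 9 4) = (3 9 4 7 8 5) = [0, 1, 2, 9, 7, 3, 6, 8, 5, 4]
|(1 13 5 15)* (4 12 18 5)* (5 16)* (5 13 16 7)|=|(1 16 13 4 12 18 7 5 15)|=9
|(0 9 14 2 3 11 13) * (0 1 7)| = |(0 9 14 2 3 11 13 1 7)| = 9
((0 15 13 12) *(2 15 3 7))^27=((0 3 7 2 15 13 12))^27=(0 12 13 15 2 7 3)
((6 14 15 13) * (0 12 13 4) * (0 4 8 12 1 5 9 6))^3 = ((0 1 5 9 6 14 15 8 12 13))^3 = (0 9 15 13 5 14 12 1 6 8)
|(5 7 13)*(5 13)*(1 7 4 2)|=5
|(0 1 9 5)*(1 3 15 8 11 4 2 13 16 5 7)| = |(0 3 15 8 11 4 2 13 16 5)(1 9 7)| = 30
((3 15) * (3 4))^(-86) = (3 15 4)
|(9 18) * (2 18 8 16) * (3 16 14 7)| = |(2 18 9 8 14 7 3 16)| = 8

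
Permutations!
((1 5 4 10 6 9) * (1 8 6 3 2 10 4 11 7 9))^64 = (1 5 11 7 9 8 6)(2 10 3)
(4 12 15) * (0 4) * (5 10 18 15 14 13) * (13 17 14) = (0 4 12 13 5 10 18 15)(14 17) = [4, 1, 2, 3, 12, 10, 6, 7, 8, 9, 18, 11, 13, 5, 17, 0, 16, 14, 15]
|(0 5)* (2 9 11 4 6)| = 10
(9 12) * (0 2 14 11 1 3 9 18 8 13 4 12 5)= (0 2 14 11 1 3 9 5)(4 12 18 8 13)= [2, 3, 14, 9, 12, 0, 6, 7, 13, 5, 10, 1, 18, 4, 11, 15, 16, 17, 8]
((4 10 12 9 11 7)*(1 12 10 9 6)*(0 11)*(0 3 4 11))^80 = ((1 12 6)(3 4 9)(7 11))^80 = (1 6 12)(3 9 4)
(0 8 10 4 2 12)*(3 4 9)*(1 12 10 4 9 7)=[8, 12, 10, 9, 2, 5, 6, 1, 4, 3, 7, 11, 0]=(0 8 4 2 10 7 1 12)(3 9)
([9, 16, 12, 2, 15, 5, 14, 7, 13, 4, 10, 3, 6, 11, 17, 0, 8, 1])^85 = (0 9 4 15)(1 6 3 8 17 12 11 16 14 2 13)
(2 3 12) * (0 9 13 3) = (0 9 13 3 12 2) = [9, 1, 0, 12, 4, 5, 6, 7, 8, 13, 10, 11, 2, 3]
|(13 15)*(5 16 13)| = |(5 16 13 15)| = 4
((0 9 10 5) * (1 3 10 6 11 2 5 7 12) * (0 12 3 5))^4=(0 2 11 6 9)(1 5 12)(3 10 7)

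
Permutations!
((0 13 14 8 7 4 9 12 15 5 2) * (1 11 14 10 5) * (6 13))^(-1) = (0 2 5 10 13 6)(1 15 12 9 4 7 8 14 11)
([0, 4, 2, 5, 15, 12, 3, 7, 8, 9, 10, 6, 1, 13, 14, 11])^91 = [0, 11, 2, 1, 6, 4, 12, 7, 8, 9, 10, 5, 15, 13, 14, 3]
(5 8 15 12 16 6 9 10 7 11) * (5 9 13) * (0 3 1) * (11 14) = (0 3 1)(5 8 15 12 16 6 13)(7 14 11 9 10) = [3, 0, 2, 1, 4, 8, 13, 14, 15, 10, 7, 9, 16, 5, 11, 12, 6]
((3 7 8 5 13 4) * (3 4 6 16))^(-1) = (3 16 6 13 5 8 7)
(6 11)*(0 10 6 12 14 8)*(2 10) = (0 2 10 6 11 12 14 8) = [2, 1, 10, 3, 4, 5, 11, 7, 0, 9, 6, 12, 14, 13, 8]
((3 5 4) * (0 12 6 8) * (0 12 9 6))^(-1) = ((0 9 6 8 12)(3 5 4))^(-1) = (0 12 8 6 9)(3 4 5)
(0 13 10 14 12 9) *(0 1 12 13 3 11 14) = (0 3 11 14 13 10)(1 12 9) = [3, 12, 2, 11, 4, 5, 6, 7, 8, 1, 0, 14, 9, 10, 13]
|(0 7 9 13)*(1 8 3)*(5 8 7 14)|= 9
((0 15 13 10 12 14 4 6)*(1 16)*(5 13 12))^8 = (16)(0 12 4)(5 10 13)(6 15 14)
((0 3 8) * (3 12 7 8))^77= (0 12 7 8)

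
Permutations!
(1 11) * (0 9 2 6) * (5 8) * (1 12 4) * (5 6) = (0 9 2 5 8 6)(1 11 12 4) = [9, 11, 5, 3, 1, 8, 0, 7, 6, 2, 10, 12, 4]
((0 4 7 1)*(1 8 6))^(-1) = (0 1 6 8 7 4)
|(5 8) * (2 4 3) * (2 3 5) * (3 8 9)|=|(2 4 5 9 3 8)|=6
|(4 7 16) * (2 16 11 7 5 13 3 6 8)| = 8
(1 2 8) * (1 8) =(8)(1 2) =[0, 2, 1, 3, 4, 5, 6, 7, 8]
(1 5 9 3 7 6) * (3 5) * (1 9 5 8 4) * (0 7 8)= (0 7 6 9)(1 3 8 4)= [7, 3, 2, 8, 1, 5, 9, 6, 4, 0]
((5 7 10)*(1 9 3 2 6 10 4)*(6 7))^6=((1 9 3 2 7 4)(5 6 10))^6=(10)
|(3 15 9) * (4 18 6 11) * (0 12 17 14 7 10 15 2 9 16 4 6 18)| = |(18)(0 12 17 14 7 10 15 16 4)(2 9 3)(6 11)| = 18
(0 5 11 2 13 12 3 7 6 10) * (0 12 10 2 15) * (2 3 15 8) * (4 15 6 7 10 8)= (0 5 11 4 15)(2 13 8)(3 10 12 6)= [5, 1, 13, 10, 15, 11, 3, 7, 2, 9, 12, 4, 6, 8, 14, 0]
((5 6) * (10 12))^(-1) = (5 6)(10 12)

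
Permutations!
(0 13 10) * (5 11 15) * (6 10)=(0 13 6 10)(5 11 15)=[13, 1, 2, 3, 4, 11, 10, 7, 8, 9, 0, 15, 12, 6, 14, 5]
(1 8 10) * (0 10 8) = (0 10 1) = [10, 0, 2, 3, 4, 5, 6, 7, 8, 9, 1]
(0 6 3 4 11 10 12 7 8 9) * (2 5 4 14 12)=(0 6 3 14 12 7 8 9)(2 5 4 11 10)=[6, 1, 5, 14, 11, 4, 3, 8, 9, 0, 2, 10, 7, 13, 12]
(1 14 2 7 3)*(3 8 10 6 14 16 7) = [0, 16, 3, 1, 4, 5, 14, 8, 10, 9, 6, 11, 12, 13, 2, 15, 7] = (1 16 7 8 10 6 14 2 3)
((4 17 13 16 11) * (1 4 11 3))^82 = ((1 4 17 13 16 3))^82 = (1 16 17)(3 13 4)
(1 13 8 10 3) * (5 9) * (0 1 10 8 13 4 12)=(13)(0 1 4 12)(3 10)(5 9)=[1, 4, 2, 10, 12, 9, 6, 7, 8, 5, 3, 11, 0, 13]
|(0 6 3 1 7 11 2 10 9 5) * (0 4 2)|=30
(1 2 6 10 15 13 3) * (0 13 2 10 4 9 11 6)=(0 13 3 1 10 15 2)(4 9 11 6)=[13, 10, 0, 1, 9, 5, 4, 7, 8, 11, 15, 6, 12, 3, 14, 2]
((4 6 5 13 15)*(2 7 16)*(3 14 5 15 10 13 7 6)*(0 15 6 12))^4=((0 15 4 3 14 5 7 16 2 12)(10 13))^4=(0 14 2 4 7)(3 16 15 5 12)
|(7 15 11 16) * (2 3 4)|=|(2 3 4)(7 15 11 16)|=12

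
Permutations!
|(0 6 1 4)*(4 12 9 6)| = 4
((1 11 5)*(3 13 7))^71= (1 5 11)(3 7 13)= ((1 11 5)(3 13 7))^71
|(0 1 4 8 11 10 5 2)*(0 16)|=9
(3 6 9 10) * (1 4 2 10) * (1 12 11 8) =(1 4 2 10 3 6 9 12 11 8) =[0, 4, 10, 6, 2, 5, 9, 7, 1, 12, 3, 8, 11]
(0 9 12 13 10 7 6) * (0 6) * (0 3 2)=(0 9 12 13 10 7 3 2)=[9, 1, 0, 2, 4, 5, 6, 3, 8, 12, 7, 11, 13, 10]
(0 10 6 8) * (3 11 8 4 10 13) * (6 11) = (0 13 3 6 4 10 11 8) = [13, 1, 2, 6, 10, 5, 4, 7, 0, 9, 11, 8, 12, 3]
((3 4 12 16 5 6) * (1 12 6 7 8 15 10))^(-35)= ((1 12 16 5 7 8 15 10)(3 4 6))^(-35)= (1 8 16 10 7 12 15 5)(3 4 6)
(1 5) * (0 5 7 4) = (0 5 1 7 4) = [5, 7, 2, 3, 0, 1, 6, 4]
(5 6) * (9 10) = (5 6)(9 10) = [0, 1, 2, 3, 4, 6, 5, 7, 8, 10, 9]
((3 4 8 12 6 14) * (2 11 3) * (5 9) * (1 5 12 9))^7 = ((1 5)(2 11 3 4 8 9 12 6 14))^7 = (1 5)(2 6 9 4 11 14 12 8 3)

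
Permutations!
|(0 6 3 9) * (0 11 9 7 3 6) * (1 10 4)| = 6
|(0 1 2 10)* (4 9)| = 4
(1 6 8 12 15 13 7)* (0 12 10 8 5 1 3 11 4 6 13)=[12, 13, 2, 11, 6, 1, 5, 3, 10, 9, 8, 4, 15, 7, 14, 0]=(0 12 15)(1 13 7 3 11 4 6 5)(8 10)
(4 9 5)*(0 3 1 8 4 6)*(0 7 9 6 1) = (0 3)(1 8 4 6 7 9 5) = [3, 8, 2, 0, 6, 1, 7, 9, 4, 5]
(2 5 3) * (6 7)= (2 5 3)(6 7)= [0, 1, 5, 2, 4, 3, 7, 6]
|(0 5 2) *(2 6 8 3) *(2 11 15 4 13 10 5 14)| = 9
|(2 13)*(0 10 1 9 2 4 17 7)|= 9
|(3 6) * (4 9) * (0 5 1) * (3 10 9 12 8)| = |(0 5 1)(3 6 10 9 4 12 8)| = 21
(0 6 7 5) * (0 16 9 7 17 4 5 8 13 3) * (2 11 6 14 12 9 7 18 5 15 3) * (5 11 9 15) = (0 14 12 15 3)(2 9 18 11 6 17 4 5 16 7 8 13) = [14, 1, 9, 0, 5, 16, 17, 8, 13, 18, 10, 6, 15, 2, 12, 3, 7, 4, 11]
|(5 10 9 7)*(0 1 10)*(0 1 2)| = 10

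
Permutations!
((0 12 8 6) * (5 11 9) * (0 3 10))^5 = (0 10 3 6 8 12)(5 9 11)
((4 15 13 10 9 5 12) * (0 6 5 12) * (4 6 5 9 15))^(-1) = (0 5)(6 12 9)(10 13 15)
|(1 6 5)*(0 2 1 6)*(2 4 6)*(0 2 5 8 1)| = |(0 4 6 8 1 2)| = 6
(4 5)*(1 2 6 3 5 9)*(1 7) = (1 2 6 3 5 4 9 7) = [0, 2, 6, 5, 9, 4, 3, 1, 8, 7]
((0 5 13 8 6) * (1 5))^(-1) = ((0 1 5 13 8 6))^(-1) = (0 6 8 13 5 1)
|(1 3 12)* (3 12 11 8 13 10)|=|(1 12)(3 11 8 13 10)|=10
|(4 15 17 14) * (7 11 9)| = 12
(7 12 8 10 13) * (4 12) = (4 12 8 10 13 7) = [0, 1, 2, 3, 12, 5, 6, 4, 10, 9, 13, 11, 8, 7]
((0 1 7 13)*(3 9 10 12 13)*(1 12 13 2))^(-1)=(0 13 10 9 3 7 1 2 12)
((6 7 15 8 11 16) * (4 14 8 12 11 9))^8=(6 15 11)(7 12 16)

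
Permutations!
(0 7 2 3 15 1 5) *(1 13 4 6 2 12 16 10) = (0 7 12 16 10 1 5)(2 3 15 13 4 6) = [7, 5, 3, 15, 6, 0, 2, 12, 8, 9, 1, 11, 16, 4, 14, 13, 10]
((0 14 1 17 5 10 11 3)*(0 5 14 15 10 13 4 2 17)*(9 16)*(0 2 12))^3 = ((0 15 10 11 3 5 13 4 12)(1 2 17 14)(9 16))^3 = (0 11 13)(1 14 17 2)(3 4 15)(5 12 10)(9 16)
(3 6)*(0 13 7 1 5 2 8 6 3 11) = (0 13 7 1 5 2 8 6 11) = [13, 5, 8, 3, 4, 2, 11, 1, 6, 9, 10, 0, 12, 7]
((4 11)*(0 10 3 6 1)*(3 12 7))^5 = (0 6 7 10 1 3 12)(4 11)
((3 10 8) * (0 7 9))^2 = ((0 7 9)(3 10 8))^2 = (0 9 7)(3 8 10)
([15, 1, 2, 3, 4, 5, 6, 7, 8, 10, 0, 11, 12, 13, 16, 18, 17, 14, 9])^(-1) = [10, 1, 2, 3, 4, 5, 6, 7, 8, 18, 9, 11, 12, 13, 17, 0, 14, 16, 15]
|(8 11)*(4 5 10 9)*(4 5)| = 6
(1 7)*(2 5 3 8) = (1 7)(2 5 3 8) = [0, 7, 5, 8, 4, 3, 6, 1, 2]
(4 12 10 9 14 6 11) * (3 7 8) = (3 7 8)(4 12 10 9 14 6 11) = [0, 1, 2, 7, 12, 5, 11, 8, 3, 14, 9, 4, 10, 13, 6]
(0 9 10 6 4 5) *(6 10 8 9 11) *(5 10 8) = (0 11 6 4 10 8 9 5) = [11, 1, 2, 3, 10, 0, 4, 7, 9, 5, 8, 6]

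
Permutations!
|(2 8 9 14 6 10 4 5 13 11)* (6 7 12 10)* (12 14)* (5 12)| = |(2 8 9 5 13 11)(4 12 10)(7 14)| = 6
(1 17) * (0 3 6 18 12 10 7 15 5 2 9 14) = [3, 17, 9, 6, 4, 2, 18, 15, 8, 14, 7, 11, 10, 13, 0, 5, 16, 1, 12] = (0 3 6 18 12 10 7 15 5 2 9 14)(1 17)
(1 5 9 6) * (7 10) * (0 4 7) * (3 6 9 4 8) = (0 8 3 6 1 5 4 7 10) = [8, 5, 2, 6, 7, 4, 1, 10, 3, 9, 0]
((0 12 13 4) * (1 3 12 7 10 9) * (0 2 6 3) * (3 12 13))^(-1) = ((0 7 10 9 1)(2 6 12 3 13 4))^(-1) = (0 1 9 10 7)(2 4 13 3 12 6)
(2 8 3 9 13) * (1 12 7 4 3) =(1 12 7 4 3 9 13 2 8) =[0, 12, 8, 9, 3, 5, 6, 4, 1, 13, 10, 11, 7, 2]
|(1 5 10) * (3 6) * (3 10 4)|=6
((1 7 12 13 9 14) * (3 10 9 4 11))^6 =((1 7 12 13 4 11 3 10 9 14))^6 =(1 3 12 9 4)(7 10 13 14 11)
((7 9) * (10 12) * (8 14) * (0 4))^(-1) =((0 4)(7 9)(8 14)(10 12))^(-1) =(0 4)(7 9)(8 14)(10 12)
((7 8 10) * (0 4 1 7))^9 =(0 7)(1 10)(4 8)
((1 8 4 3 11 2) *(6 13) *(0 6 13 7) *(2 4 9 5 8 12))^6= (13)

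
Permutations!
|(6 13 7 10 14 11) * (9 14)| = 7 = |(6 13 7 10 9 14 11)|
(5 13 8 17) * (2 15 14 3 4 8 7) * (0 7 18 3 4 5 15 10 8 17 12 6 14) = (0 7 2 10 8 12 6 14 4 17 15)(3 5 13 18) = [7, 1, 10, 5, 17, 13, 14, 2, 12, 9, 8, 11, 6, 18, 4, 0, 16, 15, 3]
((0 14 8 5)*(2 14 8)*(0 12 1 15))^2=((0 8 5 12 1 15)(2 14))^2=(0 5 1)(8 12 15)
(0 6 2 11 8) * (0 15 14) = (0 6 2 11 8 15 14) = [6, 1, 11, 3, 4, 5, 2, 7, 15, 9, 10, 8, 12, 13, 0, 14]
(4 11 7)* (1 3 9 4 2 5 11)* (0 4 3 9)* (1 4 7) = [7, 9, 5, 0, 4, 11, 6, 2, 8, 3, 10, 1] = (0 7 2 5 11 1 9 3)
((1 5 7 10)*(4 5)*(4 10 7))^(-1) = (1 10)(4 5)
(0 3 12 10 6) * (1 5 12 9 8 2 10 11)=(0 3 9 8 2 10 6)(1 5 12 11)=[3, 5, 10, 9, 4, 12, 0, 7, 2, 8, 6, 1, 11]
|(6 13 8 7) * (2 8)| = |(2 8 7 6 13)| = 5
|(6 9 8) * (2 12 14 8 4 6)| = 12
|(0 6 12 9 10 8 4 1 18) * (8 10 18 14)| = |(0 6 12 9 18)(1 14 8 4)| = 20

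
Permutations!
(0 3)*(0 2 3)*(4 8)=(2 3)(4 8)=[0, 1, 3, 2, 8, 5, 6, 7, 4]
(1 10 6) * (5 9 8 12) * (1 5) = (1 10 6 5 9 8 12) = [0, 10, 2, 3, 4, 9, 5, 7, 12, 8, 6, 11, 1]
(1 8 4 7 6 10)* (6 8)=(1 6 10)(4 7 8)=[0, 6, 2, 3, 7, 5, 10, 8, 4, 9, 1]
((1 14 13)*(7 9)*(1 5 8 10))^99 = ((1 14 13 5 8 10)(7 9))^99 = (1 5)(7 9)(8 14)(10 13)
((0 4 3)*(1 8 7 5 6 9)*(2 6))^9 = (1 7 2 9 8 5 6)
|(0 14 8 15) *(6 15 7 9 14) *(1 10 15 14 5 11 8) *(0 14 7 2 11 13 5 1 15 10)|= |(0 6 7 9 1)(2 11 8)(5 13)(14 15)|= 30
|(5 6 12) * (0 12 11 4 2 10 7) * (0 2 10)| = |(0 12 5 6 11 4 10 7 2)| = 9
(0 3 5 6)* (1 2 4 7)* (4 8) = (0 3 5 6)(1 2 8 4 7) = [3, 2, 8, 5, 7, 6, 0, 1, 4]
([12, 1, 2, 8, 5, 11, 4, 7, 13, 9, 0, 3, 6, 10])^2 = (0 6 5 3 13)(4 11 8 10 12)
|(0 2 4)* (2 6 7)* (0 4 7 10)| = 6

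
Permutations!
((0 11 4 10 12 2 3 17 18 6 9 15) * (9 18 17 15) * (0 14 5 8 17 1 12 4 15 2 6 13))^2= (0 15 5 17 12 18)(1 6 13 11 14 8)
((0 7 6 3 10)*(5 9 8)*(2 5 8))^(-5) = (10)(2 5 9)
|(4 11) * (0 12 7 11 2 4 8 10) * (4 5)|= |(0 12 7 11 8 10)(2 5 4)|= 6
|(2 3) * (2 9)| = 3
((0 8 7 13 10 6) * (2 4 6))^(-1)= (0 6 4 2 10 13 7 8)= ((0 8 7 13 10 2 4 6))^(-1)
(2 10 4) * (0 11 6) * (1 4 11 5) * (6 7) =(0 5 1 4 2 10 11 7 6) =[5, 4, 10, 3, 2, 1, 0, 6, 8, 9, 11, 7]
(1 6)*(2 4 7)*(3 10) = (1 6)(2 4 7)(3 10) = [0, 6, 4, 10, 7, 5, 1, 2, 8, 9, 3]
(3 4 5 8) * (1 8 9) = (1 8 3 4 5 9) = [0, 8, 2, 4, 5, 9, 6, 7, 3, 1]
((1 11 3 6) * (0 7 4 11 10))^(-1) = (0 10 1 6 3 11 4 7)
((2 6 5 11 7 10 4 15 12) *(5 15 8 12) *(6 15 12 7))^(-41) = (2 15 5 11 6 12)(4 10 7 8)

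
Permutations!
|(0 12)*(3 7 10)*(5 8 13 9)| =|(0 12)(3 7 10)(5 8 13 9)| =12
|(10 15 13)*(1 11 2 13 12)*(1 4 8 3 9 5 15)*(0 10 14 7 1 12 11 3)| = 10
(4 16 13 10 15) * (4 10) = (4 16 13)(10 15) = [0, 1, 2, 3, 16, 5, 6, 7, 8, 9, 15, 11, 12, 4, 14, 10, 13]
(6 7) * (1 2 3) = (1 2 3)(6 7) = [0, 2, 3, 1, 4, 5, 7, 6]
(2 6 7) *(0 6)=(0 6 7 2)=[6, 1, 0, 3, 4, 5, 7, 2]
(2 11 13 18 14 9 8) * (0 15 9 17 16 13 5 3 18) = (0 15 9 8 2 11 5 3 18 14 17 16 13) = [15, 1, 11, 18, 4, 3, 6, 7, 2, 8, 10, 5, 12, 0, 17, 9, 13, 16, 14]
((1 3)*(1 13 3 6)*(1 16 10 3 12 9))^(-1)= (1 9 12 13 3 10 16 6)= ((1 6 16 10 3 13 12 9))^(-1)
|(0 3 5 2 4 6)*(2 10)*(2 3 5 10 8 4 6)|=|(0 5 8 4 2 6)(3 10)|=6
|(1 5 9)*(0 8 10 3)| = 12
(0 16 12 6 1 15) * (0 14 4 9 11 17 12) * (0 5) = (0 16 5)(1 15 14 4 9 11 17 12 6) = [16, 15, 2, 3, 9, 0, 1, 7, 8, 11, 10, 17, 6, 13, 4, 14, 5, 12]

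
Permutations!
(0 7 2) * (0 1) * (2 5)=(0 7 5 2 1)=[7, 0, 1, 3, 4, 2, 6, 5]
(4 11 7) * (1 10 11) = (1 10 11 7 4) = [0, 10, 2, 3, 1, 5, 6, 4, 8, 9, 11, 7]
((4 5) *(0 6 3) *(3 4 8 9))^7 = ((0 6 4 5 8 9 3))^7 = (9)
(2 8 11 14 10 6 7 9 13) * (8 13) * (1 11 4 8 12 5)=(1 11 14 10 6 7 9 12 5)(2 13)(4 8)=[0, 11, 13, 3, 8, 1, 7, 9, 4, 12, 6, 14, 5, 2, 10]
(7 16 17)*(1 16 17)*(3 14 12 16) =(1 3 14 12 16)(7 17) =[0, 3, 2, 14, 4, 5, 6, 17, 8, 9, 10, 11, 16, 13, 12, 15, 1, 7]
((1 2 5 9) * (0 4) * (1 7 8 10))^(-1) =(0 4)(1 10 8 7 9 5 2) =((0 4)(1 2 5 9 7 8 10))^(-1)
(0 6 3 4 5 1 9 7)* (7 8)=(0 6 3 4 5 1 9 8 7)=[6, 9, 2, 4, 5, 1, 3, 0, 7, 8]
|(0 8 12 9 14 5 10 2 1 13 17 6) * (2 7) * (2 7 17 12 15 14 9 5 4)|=|(0 8 15 14 4 2 1 13 12 5 10 17 6)|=13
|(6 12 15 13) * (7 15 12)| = |(6 7 15 13)| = 4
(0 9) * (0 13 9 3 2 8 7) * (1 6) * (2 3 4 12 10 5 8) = (0 4 12 10 5 8 7)(1 6)(9 13) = [4, 6, 2, 3, 12, 8, 1, 0, 7, 13, 5, 11, 10, 9]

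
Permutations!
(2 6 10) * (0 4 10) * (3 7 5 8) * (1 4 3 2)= (0 3 7 5 8 2 6)(1 4 10)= [3, 4, 6, 7, 10, 8, 0, 5, 2, 9, 1]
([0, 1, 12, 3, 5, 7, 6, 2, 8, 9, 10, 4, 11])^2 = (2 11 5)(4 7 12)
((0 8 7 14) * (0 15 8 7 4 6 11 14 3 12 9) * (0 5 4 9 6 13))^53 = ((0 7 3 12 6 11 14 15 8 9 5 4 13))^53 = (0 7 3 12 6 11 14 15 8 9 5 4 13)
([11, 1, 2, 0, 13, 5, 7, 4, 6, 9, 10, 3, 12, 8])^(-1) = (0 3 11)(4 7 6 8 13)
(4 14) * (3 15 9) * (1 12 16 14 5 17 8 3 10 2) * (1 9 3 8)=(1 12 16 14 4 5 17)(2 9 10)(3 15)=[0, 12, 9, 15, 5, 17, 6, 7, 8, 10, 2, 11, 16, 13, 4, 3, 14, 1]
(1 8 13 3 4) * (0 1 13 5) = (0 1 8 5)(3 4 13) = [1, 8, 2, 4, 13, 0, 6, 7, 5, 9, 10, 11, 12, 3]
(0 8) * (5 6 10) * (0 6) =(0 8 6 10 5) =[8, 1, 2, 3, 4, 0, 10, 7, 6, 9, 5]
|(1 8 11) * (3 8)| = |(1 3 8 11)| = 4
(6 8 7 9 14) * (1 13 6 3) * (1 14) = (1 13 6 8 7 9)(3 14) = [0, 13, 2, 14, 4, 5, 8, 9, 7, 1, 10, 11, 12, 6, 3]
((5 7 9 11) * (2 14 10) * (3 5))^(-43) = ((2 14 10)(3 5 7 9 11))^(-43) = (2 10 14)(3 7 11 5 9)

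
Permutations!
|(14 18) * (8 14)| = 3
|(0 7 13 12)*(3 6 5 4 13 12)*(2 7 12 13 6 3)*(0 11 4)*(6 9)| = |(0 12 11 4 9 6 5)(2 7 13)| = 21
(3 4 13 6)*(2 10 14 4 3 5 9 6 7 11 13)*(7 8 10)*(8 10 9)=[0, 1, 7, 3, 2, 8, 5, 11, 9, 6, 14, 13, 12, 10, 4]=(2 7 11 13 10 14 4)(5 8 9 6)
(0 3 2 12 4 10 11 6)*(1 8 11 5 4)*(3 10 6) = [10, 8, 12, 2, 6, 4, 0, 7, 11, 9, 5, 3, 1] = (0 10 5 4 6)(1 8 11 3 2 12)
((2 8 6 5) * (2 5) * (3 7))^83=((2 8 6)(3 7))^83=(2 6 8)(3 7)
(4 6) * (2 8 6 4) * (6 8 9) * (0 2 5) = (0 2 9 6 5) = [2, 1, 9, 3, 4, 0, 5, 7, 8, 6]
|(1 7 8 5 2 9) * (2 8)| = |(1 7 2 9)(5 8)| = 4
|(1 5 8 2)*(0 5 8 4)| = |(0 5 4)(1 8 2)| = 3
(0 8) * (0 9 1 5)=(0 8 9 1 5)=[8, 5, 2, 3, 4, 0, 6, 7, 9, 1]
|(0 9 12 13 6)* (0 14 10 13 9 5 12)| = 4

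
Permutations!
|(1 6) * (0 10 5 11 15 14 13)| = |(0 10 5 11 15 14 13)(1 6)| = 14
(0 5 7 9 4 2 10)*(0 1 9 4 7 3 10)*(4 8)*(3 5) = [3, 9, 0, 10, 2, 5, 6, 8, 4, 7, 1] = (0 3 10 1 9 7 8 4 2)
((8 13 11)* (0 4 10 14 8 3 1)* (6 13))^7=(0 11 8 4 3 6 10 1 13 14)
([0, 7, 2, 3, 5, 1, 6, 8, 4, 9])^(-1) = (9)(1 5 4 8 7)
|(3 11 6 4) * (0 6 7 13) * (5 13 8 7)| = 14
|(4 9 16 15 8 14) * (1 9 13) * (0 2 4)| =10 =|(0 2 4 13 1 9 16 15 8 14)|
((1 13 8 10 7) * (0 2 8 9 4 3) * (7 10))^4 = (0 1 3 7 4 8 9 2 13)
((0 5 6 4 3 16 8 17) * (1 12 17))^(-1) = ((0 5 6 4 3 16 8 1 12 17))^(-1) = (0 17 12 1 8 16 3 4 6 5)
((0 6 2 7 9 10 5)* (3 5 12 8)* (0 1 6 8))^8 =(0 9 6 3 12 7 1 8 10 2 5)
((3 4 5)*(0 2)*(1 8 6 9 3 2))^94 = (0 9 2 6 5 8 4 1 3)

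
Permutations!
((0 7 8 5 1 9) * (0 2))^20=(0 2 9 1 5 8 7)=((0 7 8 5 1 9 2))^20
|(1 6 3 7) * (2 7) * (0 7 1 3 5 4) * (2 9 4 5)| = |(0 7 3 9 4)(1 6 2)| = 15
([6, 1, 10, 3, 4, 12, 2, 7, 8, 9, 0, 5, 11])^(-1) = (0 10 2 6)(5 11 12)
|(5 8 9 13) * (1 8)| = 5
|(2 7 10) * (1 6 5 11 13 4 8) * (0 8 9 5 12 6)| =30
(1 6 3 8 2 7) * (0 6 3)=(0 6)(1 3 8 2 7)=[6, 3, 7, 8, 4, 5, 0, 1, 2]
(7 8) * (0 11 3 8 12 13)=(0 11 3 8 7 12 13)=[11, 1, 2, 8, 4, 5, 6, 12, 7, 9, 10, 3, 13, 0]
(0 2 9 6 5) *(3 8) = (0 2 9 6 5)(3 8) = [2, 1, 9, 8, 4, 0, 5, 7, 3, 6]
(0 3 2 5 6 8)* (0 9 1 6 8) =(0 3 2 5 8 9 1 6) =[3, 6, 5, 2, 4, 8, 0, 7, 9, 1]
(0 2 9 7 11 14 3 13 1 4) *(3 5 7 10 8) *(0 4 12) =(0 2 9 10 8 3 13 1 12)(5 7 11 14) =[2, 12, 9, 13, 4, 7, 6, 11, 3, 10, 8, 14, 0, 1, 5]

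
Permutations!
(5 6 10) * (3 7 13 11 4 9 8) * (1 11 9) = (1 11 4)(3 7 13 9 8)(5 6 10) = [0, 11, 2, 7, 1, 6, 10, 13, 3, 8, 5, 4, 12, 9]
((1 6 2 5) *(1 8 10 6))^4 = (2 6 10 8 5)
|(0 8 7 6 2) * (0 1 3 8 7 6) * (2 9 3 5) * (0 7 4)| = |(0 4)(1 5 2)(3 8 6 9)| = 12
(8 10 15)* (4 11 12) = (4 11 12)(8 10 15) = [0, 1, 2, 3, 11, 5, 6, 7, 10, 9, 15, 12, 4, 13, 14, 8]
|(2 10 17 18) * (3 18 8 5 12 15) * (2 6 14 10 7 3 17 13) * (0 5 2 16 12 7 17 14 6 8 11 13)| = |(0 5 7 3 18 8 2 17 11 13 16 12 15 14 10)| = 15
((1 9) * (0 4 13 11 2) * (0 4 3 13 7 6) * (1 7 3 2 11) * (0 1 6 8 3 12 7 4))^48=(1 12 3)(4 8 6)(7 13 9)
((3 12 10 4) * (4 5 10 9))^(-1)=((3 12 9 4)(5 10))^(-1)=(3 4 9 12)(5 10)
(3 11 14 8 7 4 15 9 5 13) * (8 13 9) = (3 11 14 13)(4 15 8 7)(5 9) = [0, 1, 2, 11, 15, 9, 6, 4, 7, 5, 10, 14, 12, 3, 13, 8]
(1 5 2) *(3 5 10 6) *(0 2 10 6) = (0 2 1 6 3 5 10) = [2, 6, 1, 5, 4, 10, 3, 7, 8, 9, 0]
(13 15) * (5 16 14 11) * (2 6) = [0, 1, 6, 3, 4, 16, 2, 7, 8, 9, 10, 5, 12, 15, 11, 13, 14] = (2 6)(5 16 14 11)(13 15)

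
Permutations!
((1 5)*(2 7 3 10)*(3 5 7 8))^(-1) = ((1 7 5)(2 8 3 10))^(-1) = (1 5 7)(2 10 3 8)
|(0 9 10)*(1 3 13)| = |(0 9 10)(1 3 13)| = 3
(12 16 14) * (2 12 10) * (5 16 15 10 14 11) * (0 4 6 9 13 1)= (0 4 6 9 13 1)(2 12 15 10)(5 16 11)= [4, 0, 12, 3, 6, 16, 9, 7, 8, 13, 2, 5, 15, 1, 14, 10, 11]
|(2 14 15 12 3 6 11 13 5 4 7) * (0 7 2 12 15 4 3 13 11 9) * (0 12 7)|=|(15)(2 14 4)(3 6 9 12 13 5)|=6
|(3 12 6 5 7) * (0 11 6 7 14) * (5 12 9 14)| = |(0 11 6 12 7 3 9 14)| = 8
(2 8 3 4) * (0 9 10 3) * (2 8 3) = (0 9 10 2 3 4 8) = [9, 1, 3, 4, 8, 5, 6, 7, 0, 10, 2]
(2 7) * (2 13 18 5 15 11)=(2 7 13 18 5 15 11)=[0, 1, 7, 3, 4, 15, 6, 13, 8, 9, 10, 2, 12, 18, 14, 11, 16, 17, 5]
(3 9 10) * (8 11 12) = [0, 1, 2, 9, 4, 5, 6, 7, 11, 10, 3, 12, 8] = (3 9 10)(8 11 12)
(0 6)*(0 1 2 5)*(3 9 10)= [6, 2, 5, 9, 4, 0, 1, 7, 8, 10, 3]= (0 6 1 2 5)(3 9 10)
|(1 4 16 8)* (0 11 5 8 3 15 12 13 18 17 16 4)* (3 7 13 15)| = |(0 11 5 8 1)(7 13 18 17 16)(12 15)| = 10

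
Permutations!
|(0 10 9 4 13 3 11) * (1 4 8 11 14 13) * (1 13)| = |(0 10 9 8 11)(1 4 13 3 14)| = 5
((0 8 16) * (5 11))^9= (16)(5 11)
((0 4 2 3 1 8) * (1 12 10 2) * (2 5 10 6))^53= (0 4 1 8)(2 3 12 6)(5 10)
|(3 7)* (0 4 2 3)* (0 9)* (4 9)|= 4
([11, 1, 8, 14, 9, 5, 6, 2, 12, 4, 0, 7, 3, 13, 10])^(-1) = [10, 1, 7, 12, 9, 5, 6, 11, 2, 4, 14, 0, 8, 13, 3]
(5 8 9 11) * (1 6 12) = (1 6 12)(5 8 9 11) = [0, 6, 2, 3, 4, 8, 12, 7, 9, 11, 10, 5, 1]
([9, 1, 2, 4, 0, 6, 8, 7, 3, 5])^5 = (0 3 6 9 4 8 5)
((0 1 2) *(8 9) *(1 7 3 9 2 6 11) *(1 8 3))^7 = (11)(3 9)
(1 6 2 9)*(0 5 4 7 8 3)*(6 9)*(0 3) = (0 5 4 7 8)(1 9)(2 6) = [5, 9, 6, 3, 7, 4, 2, 8, 0, 1]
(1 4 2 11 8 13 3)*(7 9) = (1 4 2 11 8 13 3)(7 9) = [0, 4, 11, 1, 2, 5, 6, 9, 13, 7, 10, 8, 12, 3]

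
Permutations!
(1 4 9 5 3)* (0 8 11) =[8, 4, 2, 1, 9, 3, 6, 7, 11, 5, 10, 0] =(0 8 11)(1 4 9 5 3)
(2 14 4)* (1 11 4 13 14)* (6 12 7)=(1 11 4 2)(6 12 7)(13 14)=[0, 11, 1, 3, 2, 5, 12, 6, 8, 9, 10, 4, 7, 14, 13]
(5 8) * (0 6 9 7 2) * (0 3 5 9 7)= (0 6 7 2 3 5 8 9)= [6, 1, 3, 5, 4, 8, 7, 2, 9, 0]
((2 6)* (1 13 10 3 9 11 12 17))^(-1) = ((1 13 10 3 9 11 12 17)(2 6))^(-1) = (1 17 12 11 9 3 10 13)(2 6)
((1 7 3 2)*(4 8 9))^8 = (4 9 8)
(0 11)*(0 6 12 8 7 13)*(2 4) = (0 11 6 12 8 7 13)(2 4) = [11, 1, 4, 3, 2, 5, 12, 13, 7, 9, 10, 6, 8, 0]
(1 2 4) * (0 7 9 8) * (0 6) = [7, 2, 4, 3, 1, 5, 0, 9, 6, 8] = (0 7 9 8 6)(1 2 4)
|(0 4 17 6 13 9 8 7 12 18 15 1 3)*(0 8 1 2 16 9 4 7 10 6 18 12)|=|(0 7)(1 3 8 10 6 13 4 17 18 15 2 16 9)|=26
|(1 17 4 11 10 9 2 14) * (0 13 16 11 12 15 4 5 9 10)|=12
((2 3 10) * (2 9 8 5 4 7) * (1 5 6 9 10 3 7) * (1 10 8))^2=((1 5 4 10 8 6 9)(2 7))^2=(1 4 8 9 5 10 6)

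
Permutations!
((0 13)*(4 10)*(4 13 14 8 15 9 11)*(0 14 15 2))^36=((0 15 9 11 4 10 13 14 8 2))^36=(0 13 9 8 4)(2 10 15 14 11)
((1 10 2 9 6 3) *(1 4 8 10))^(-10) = ((2 9 6 3 4 8 10))^(-10) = (2 4 9 8 6 10 3)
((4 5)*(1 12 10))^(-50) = (1 12 10)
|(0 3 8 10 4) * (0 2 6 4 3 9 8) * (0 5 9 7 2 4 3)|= |(0 7 2 6 3 5 9 8 10)|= 9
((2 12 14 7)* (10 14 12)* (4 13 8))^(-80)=(14)(4 13 8)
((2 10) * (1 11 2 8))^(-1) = (1 8 10 2 11)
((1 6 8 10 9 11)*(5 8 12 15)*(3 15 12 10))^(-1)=(1 11 9 10 6)(3 8 5 15)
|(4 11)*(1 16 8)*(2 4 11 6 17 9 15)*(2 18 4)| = 6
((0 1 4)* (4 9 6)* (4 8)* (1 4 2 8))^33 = (9)(0 4)(2 8)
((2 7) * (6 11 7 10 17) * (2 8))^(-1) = ((2 10 17 6 11 7 8))^(-1) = (2 8 7 11 6 17 10)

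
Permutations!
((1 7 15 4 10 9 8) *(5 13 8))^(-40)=(1 9 7 5 15 13 4 8 10)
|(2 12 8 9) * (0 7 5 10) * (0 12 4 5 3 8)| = |(0 7 3 8 9 2 4 5 10 12)| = 10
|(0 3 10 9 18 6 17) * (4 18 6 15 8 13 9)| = |(0 3 10 4 18 15 8 13 9 6 17)| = 11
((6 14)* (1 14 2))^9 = (1 14 6 2)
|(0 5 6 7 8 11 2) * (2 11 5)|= |(11)(0 2)(5 6 7 8)|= 4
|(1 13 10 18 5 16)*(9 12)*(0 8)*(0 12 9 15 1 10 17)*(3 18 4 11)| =|(0 8 12 15 1 13 17)(3 18 5 16 10 4 11)| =7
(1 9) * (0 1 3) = (0 1 9 3) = [1, 9, 2, 0, 4, 5, 6, 7, 8, 3]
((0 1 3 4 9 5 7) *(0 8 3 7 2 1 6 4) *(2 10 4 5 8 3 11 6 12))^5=(0 3 7 1 2 12)(4 5 11 9 10 6 8)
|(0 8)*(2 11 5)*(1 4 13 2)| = |(0 8)(1 4 13 2 11 5)| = 6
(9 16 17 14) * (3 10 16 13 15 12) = [0, 1, 2, 10, 4, 5, 6, 7, 8, 13, 16, 11, 3, 15, 9, 12, 17, 14] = (3 10 16 17 14 9 13 15 12)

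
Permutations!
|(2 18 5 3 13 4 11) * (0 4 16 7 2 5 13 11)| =30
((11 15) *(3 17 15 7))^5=((3 17 15 11 7))^5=(17)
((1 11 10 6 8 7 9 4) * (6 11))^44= ((1 6 8 7 9 4)(10 11))^44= (11)(1 8 9)(4 6 7)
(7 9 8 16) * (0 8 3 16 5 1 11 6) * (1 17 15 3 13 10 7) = (0 8 5 17 15 3 16 1 11 6)(7 9 13 10) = [8, 11, 2, 16, 4, 17, 0, 9, 5, 13, 7, 6, 12, 10, 14, 3, 1, 15]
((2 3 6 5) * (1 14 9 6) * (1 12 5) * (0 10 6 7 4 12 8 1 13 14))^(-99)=((0 10 6 13 14 9 7 4 12 5 2 3 8 1))^(-99)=(0 1 8 3 2 5 12 4 7 9 14 13 6 10)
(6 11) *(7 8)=(6 11)(7 8)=[0, 1, 2, 3, 4, 5, 11, 8, 7, 9, 10, 6]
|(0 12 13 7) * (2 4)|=4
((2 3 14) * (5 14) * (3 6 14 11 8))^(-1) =(2 14 6)(3 8 11 5)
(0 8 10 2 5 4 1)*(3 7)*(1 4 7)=(0 8 10 2 5 7 3 1)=[8, 0, 5, 1, 4, 7, 6, 3, 10, 9, 2]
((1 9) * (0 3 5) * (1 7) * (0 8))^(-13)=((0 3 5 8)(1 9 7))^(-13)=(0 8 5 3)(1 7 9)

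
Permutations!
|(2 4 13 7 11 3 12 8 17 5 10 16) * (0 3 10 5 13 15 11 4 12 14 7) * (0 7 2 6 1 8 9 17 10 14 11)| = 60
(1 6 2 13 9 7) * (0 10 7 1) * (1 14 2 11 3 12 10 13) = (0 13 9 14 2 1 6 11 3 12 10 7) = [13, 6, 1, 12, 4, 5, 11, 0, 8, 14, 7, 3, 10, 9, 2]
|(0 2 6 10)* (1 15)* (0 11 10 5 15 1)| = 10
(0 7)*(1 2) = (0 7)(1 2) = [7, 2, 1, 3, 4, 5, 6, 0]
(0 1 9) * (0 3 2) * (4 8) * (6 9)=[1, 6, 0, 2, 8, 5, 9, 7, 4, 3]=(0 1 6 9 3 2)(4 8)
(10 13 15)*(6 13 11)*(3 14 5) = (3 14 5)(6 13 15 10 11) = [0, 1, 2, 14, 4, 3, 13, 7, 8, 9, 11, 6, 12, 15, 5, 10]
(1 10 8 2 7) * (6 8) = (1 10 6 8 2 7) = [0, 10, 7, 3, 4, 5, 8, 1, 2, 9, 6]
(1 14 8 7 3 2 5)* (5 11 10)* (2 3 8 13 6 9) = (1 14 13 6 9 2 11 10 5)(7 8) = [0, 14, 11, 3, 4, 1, 9, 8, 7, 2, 5, 10, 12, 6, 13]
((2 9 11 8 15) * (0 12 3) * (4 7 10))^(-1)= ((0 12 3)(2 9 11 8 15)(4 7 10))^(-1)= (0 3 12)(2 15 8 11 9)(4 10 7)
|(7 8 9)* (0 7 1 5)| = 6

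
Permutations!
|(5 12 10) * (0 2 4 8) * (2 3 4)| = |(0 3 4 8)(5 12 10)| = 12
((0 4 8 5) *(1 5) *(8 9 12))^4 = ((0 4 9 12 8 1 5))^4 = (0 8 4 1 9 5 12)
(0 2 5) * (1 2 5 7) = (0 5)(1 2 7) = [5, 2, 7, 3, 4, 0, 6, 1]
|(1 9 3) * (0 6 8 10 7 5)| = 6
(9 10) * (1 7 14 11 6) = [0, 7, 2, 3, 4, 5, 1, 14, 8, 10, 9, 6, 12, 13, 11] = (1 7 14 11 6)(9 10)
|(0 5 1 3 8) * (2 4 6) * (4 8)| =8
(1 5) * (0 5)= (0 5 1)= [5, 0, 2, 3, 4, 1]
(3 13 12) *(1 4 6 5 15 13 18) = [0, 4, 2, 18, 6, 15, 5, 7, 8, 9, 10, 11, 3, 12, 14, 13, 16, 17, 1] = (1 4 6 5 15 13 12 3 18)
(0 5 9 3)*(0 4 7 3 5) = (3 4 7)(5 9) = [0, 1, 2, 4, 7, 9, 6, 3, 8, 5]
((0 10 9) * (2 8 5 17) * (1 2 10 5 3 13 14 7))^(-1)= (0 9 10 17 5)(1 7 14 13 3 8 2)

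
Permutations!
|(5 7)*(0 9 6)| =|(0 9 6)(5 7)| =6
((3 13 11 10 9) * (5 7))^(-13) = (3 11 9 13 10)(5 7)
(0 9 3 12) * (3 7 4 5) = (0 9 7 4 5 3 12) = [9, 1, 2, 12, 5, 3, 6, 4, 8, 7, 10, 11, 0]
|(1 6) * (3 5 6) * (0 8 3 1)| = 5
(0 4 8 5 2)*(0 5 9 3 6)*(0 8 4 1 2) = (0 1 2 5)(3 6 8 9) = [1, 2, 5, 6, 4, 0, 8, 7, 9, 3]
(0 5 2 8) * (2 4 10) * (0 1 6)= (0 5 4 10 2 8 1 6)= [5, 6, 8, 3, 10, 4, 0, 7, 1, 9, 2]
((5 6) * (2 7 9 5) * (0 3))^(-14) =(2 7 9 5 6)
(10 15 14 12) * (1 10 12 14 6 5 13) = (1 10 15 6 5 13) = [0, 10, 2, 3, 4, 13, 5, 7, 8, 9, 15, 11, 12, 1, 14, 6]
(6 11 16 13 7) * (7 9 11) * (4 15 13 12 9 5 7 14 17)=(4 15 13 5 7 6 14 17)(9 11 16 12)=[0, 1, 2, 3, 15, 7, 14, 6, 8, 11, 10, 16, 9, 5, 17, 13, 12, 4]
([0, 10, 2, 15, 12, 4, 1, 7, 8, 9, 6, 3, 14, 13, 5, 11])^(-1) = (1 6 10)(3 11 15)(4 5 14 12)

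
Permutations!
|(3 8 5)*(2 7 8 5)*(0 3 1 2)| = 7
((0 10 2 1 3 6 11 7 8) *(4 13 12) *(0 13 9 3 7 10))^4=((1 7 8 13 12 4 9 3 6 11 10 2))^4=(1 12 6)(2 13 3)(4 11 7)(8 9 10)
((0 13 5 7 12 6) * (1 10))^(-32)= ((0 13 5 7 12 6)(1 10))^(-32)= (0 12 5)(6 7 13)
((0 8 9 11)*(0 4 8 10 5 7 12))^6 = ((0 10 5 7 12)(4 8 9 11))^6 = (0 10 5 7 12)(4 9)(8 11)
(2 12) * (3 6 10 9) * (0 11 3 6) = (0 11 3)(2 12)(6 10 9) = [11, 1, 12, 0, 4, 5, 10, 7, 8, 6, 9, 3, 2]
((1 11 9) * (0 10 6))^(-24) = (11)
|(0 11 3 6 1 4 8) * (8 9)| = |(0 11 3 6 1 4 9 8)| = 8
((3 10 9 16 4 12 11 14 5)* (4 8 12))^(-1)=((3 10 9 16 8 12 11 14 5))^(-1)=(3 5 14 11 12 8 16 9 10)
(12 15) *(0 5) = (0 5)(12 15) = [5, 1, 2, 3, 4, 0, 6, 7, 8, 9, 10, 11, 15, 13, 14, 12]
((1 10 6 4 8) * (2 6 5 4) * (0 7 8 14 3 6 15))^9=((0 7 8 1 10 5 4 14 3 6 2 15))^9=(0 6 4 1)(2 14 10 7)(3 5 8 15)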